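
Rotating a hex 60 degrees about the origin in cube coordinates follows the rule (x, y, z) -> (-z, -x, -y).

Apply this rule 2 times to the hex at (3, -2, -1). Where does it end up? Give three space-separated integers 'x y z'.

Start: (3, -2, -1)
Step 1: (3, -2, -1) -> (-(-1), -(3), -(-2)) = (1, -3, 2)
Step 2: (1, -3, 2) -> (-(2), -(1), -(-3)) = (-2, -1, 3)

Answer: -2 -1 3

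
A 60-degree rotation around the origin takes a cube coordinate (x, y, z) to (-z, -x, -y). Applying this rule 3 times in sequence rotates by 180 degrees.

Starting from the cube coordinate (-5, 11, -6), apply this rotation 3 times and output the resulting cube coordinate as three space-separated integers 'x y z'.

Start: (-5, 11, -6)
Step 1: (-5, 11, -6) -> (-(-6), -(-5), -(11)) = (6, 5, -11)
Step 2: (6, 5, -11) -> (-(-11), -(6), -(5)) = (11, -6, -5)
Step 3: (11, -6, -5) -> (-(-5), -(11), -(-6)) = (5, -11, 6)

Answer: 5 -11 6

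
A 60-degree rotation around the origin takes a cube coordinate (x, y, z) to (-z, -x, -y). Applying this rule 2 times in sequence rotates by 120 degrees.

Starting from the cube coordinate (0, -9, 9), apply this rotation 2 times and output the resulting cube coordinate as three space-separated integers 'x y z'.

Start: (0, -9, 9)
Step 1: (0, -9, 9) -> (-(9), -(0), -(-9)) = (-9, 0, 9)
Step 2: (-9, 0, 9) -> (-(9), -(-9), -(0)) = (-9, 9, 0)

Answer: -9 9 0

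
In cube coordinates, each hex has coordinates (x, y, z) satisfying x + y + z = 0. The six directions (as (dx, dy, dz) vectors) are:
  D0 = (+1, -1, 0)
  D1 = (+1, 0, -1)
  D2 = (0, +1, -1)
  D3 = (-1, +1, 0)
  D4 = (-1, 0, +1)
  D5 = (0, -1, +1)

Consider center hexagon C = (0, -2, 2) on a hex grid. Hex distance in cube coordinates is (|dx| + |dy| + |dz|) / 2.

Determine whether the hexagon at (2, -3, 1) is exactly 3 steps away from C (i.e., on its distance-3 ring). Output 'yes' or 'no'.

Answer: no

Derivation:
|px - cx| = |2 - 0| = 2
|py - cy| = |-3 - (-2)| = 1
|pz - cz| = |1 - 2| = 1
distance = (2+1+1)/2 = 4/2 = 2
radius = 3; distance != radius -> no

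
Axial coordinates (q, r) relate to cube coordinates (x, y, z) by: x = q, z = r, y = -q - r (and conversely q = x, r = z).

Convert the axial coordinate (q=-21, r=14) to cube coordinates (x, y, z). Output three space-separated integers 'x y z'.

x = q = -21
z = r = 14
y = -x - z = -(-21) - (14) = 7

Answer: -21 7 14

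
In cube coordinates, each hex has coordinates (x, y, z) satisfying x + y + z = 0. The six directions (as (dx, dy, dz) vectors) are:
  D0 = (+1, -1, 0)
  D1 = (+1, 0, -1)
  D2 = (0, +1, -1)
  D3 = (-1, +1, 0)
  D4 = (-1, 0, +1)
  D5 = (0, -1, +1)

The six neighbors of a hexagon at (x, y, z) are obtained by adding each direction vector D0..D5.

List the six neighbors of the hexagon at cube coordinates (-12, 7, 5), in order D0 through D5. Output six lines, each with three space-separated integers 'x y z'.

Center: (-12, 7, 5). Add each direction:
  D0: (-12, 7, 5) + (1, -1, 0) = (-11, 6, 5)
  D1: (-12, 7, 5) + (1, 0, -1) = (-11, 7, 4)
  D2: (-12, 7, 5) + (0, 1, -1) = (-12, 8, 4)
  D3: (-12, 7, 5) + (-1, 1, 0) = (-13, 8, 5)
  D4: (-12, 7, 5) + (-1, 0, 1) = (-13, 7, 6)
  D5: (-12, 7, 5) + (0, -1, 1) = (-12, 6, 6)

Answer: -11 6 5
-11 7 4
-12 8 4
-13 8 5
-13 7 6
-12 6 6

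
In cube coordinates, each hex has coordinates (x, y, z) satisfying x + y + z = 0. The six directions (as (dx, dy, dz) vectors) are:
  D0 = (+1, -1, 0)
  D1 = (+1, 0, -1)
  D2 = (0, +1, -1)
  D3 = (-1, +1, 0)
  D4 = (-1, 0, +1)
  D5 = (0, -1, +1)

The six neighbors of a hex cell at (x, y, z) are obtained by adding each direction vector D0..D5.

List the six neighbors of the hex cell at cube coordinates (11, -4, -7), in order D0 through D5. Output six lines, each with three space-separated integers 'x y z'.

Center: (11, -4, -7). Add each direction:
  D0: (11, -4, -7) + (1, -1, 0) = (12, -5, -7)
  D1: (11, -4, -7) + (1, 0, -1) = (12, -4, -8)
  D2: (11, -4, -7) + (0, 1, -1) = (11, -3, -8)
  D3: (11, -4, -7) + (-1, 1, 0) = (10, -3, -7)
  D4: (11, -4, -7) + (-1, 0, 1) = (10, -4, -6)
  D5: (11, -4, -7) + (0, -1, 1) = (11, -5, -6)

Answer: 12 -5 -7
12 -4 -8
11 -3 -8
10 -3 -7
10 -4 -6
11 -5 -6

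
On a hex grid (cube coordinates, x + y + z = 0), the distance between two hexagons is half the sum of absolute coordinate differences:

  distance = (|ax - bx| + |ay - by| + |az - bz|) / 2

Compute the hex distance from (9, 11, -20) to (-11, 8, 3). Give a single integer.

Answer: 23

Derivation:
|ax - bx| = |9 - (-11)| = 20
|ay - by| = |11 - 8| = 3
|az - bz| = |-20 - 3| = 23
distance = (20 + 3 + 23) / 2 = 46 / 2 = 23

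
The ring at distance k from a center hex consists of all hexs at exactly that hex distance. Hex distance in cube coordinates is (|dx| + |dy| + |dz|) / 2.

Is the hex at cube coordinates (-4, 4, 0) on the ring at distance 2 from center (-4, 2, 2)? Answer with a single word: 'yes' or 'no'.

|px - cx| = |-4 - (-4)| = 0
|py - cy| = |4 - 2| = 2
|pz - cz| = |0 - 2| = 2
distance = (0+2+2)/2 = 4/2 = 2
radius = 2; distance == radius -> yes

Answer: yes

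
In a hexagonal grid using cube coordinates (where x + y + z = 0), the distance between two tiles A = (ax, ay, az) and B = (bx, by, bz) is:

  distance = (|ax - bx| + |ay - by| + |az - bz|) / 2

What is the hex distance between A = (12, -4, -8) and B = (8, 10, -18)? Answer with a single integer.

|ax - bx| = |12 - 8| = 4
|ay - by| = |-4 - 10| = 14
|az - bz| = |-8 - (-18)| = 10
distance = (4 + 14 + 10) / 2 = 28 / 2 = 14

Answer: 14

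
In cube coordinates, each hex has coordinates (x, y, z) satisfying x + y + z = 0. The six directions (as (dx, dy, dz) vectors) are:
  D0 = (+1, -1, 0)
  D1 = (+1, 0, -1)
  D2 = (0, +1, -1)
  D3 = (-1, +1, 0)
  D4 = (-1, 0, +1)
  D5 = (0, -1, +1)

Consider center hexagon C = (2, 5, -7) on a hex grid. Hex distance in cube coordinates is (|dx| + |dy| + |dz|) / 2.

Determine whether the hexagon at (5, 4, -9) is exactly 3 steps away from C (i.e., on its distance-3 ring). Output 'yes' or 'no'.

|px - cx| = |5 - 2| = 3
|py - cy| = |4 - 5| = 1
|pz - cz| = |-9 - (-7)| = 2
distance = (3+1+2)/2 = 6/2 = 3
radius = 3; distance == radius -> yes

Answer: yes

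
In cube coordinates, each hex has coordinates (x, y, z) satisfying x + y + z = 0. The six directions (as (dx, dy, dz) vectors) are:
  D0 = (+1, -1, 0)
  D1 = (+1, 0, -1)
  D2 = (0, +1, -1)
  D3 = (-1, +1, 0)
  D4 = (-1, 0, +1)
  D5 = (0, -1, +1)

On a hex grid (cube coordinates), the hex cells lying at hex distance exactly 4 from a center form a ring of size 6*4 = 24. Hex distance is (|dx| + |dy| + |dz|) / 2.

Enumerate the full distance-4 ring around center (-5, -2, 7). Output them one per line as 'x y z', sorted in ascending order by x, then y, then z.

Walk ring at distance 4 from (-5, -2, 7):
Start at center + D4*4 = (-9, -2, 11)
  hex 0: (-9, -2, 11)
  hex 1: (-8, -3, 11)
  hex 2: (-7, -4, 11)
  hex 3: (-6, -5, 11)
  hex 4: (-5, -6, 11)
  hex 5: (-4, -6, 10)
  hex 6: (-3, -6, 9)
  hex 7: (-2, -6, 8)
  hex 8: (-1, -6, 7)
  hex 9: (-1, -5, 6)
  hex 10: (-1, -4, 5)
  hex 11: (-1, -3, 4)
  hex 12: (-1, -2, 3)
  hex 13: (-2, -1, 3)
  hex 14: (-3, 0, 3)
  hex 15: (-4, 1, 3)
  hex 16: (-5, 2, 3)
  hex 17: (-6, 2, 4)
  hex 18: (-7, 2, 5)
  hex 19: (-8, 2, 6)
  hex 20: (-9, 2, 7)
  hex 21: (-9, 1, 8)
  hex 22: (-9, 0, 9)
  hex 23: (-9, -1, 10)
Sorted: 24 hexes.

Answer: -9 -2 11
-9 -1 10
-9 0 9
-9 1 8
-9 2 7
-8 -3 11
-8 2 6
-7 -4 11
-7 2 5
-6 -5 11
-6 2 4
-5 -6 11
-5 2 3
-4 -6 10
-4 1 3
-3 -6 9
-3 0 3
-2 -6 8
-2 -1 3
-1 -6 7
-1 -5 6
-1 -4 5
-1 -3 4
-1 -2 3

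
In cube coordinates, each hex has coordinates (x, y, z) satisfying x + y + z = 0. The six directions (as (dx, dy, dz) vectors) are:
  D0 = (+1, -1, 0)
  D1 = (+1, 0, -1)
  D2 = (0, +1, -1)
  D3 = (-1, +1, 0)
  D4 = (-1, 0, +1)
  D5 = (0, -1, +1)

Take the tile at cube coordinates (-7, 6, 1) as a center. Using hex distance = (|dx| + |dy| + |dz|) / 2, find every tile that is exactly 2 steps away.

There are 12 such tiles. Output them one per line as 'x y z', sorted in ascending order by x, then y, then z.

Walk ring at distance 2 from (-7, 6, 1):
Start at center + D4*2 = (-9, 6, 3)
  hex 0: (-9, 6, 3)
  hex 1: (-8, 5, 3)
  hex 2: (-7, 4, 3)
  hex 3: (-6, 4, 2)
  hex 4: (-5, 4, 1)
  hex 5: (-5, 5, 0)
  hex 6: (-5, 6, -1)
  hex 7: (-6, 7, -1)
  hex 8: (-7, 8, -1)
  hex 9: (-8, 8, 0)
  hex 10: (-9, 8, 1)
  hex 11: (-9, 7, 2)
Sorted: 12 hexes.

Answer: -9 6 3
-9 7 2
-9 8 1
-8 5 3
-8 8 0
-7 4 3
-7 8 -1
-6 4 2
-6 7 -1
-5 4 1
-5 5 0
-5 6 -1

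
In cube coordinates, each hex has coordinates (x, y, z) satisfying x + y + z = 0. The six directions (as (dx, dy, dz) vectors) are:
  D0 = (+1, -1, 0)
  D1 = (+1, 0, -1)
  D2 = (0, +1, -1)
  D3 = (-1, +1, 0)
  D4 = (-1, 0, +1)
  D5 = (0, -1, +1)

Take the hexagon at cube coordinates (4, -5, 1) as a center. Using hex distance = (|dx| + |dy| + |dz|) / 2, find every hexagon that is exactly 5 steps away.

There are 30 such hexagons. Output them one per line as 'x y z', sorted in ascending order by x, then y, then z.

Answer: -1 -5 6
-1 -4 5
-1 -3 4
-1 -2 3
-1 -1 2
-1 0 1
0 -6 6
0 0 0
1 -7 6
1 0 -1
2 -8 6
2 0 -2
3 -9 6
3 0 -3
4 -10 6
4 0 -4
5 -10 5
5 -1 -4
6 -10 4
6 -2 -4
7 -10 3
7 -3 -4
8 -10 2
8 -4 -4
9 -10 1
9 -9 0
9 -8 -1
9 -7 -2
9 -6 -3
9 -5 -4

Derivation:
Walk ring at distance 5 from (4, -5, 1):
Start at center + D4*5 = (-1, -5, 6)
  hex 0: (-1, -5, 6)
  hex 1: (0, -6, 6)
  hex 2: (1, -7, 6)
  hex 3: (2, -8, 6)
  hex 4: (3, -9, 6)
  hex 5: (4, -10, 6)
  hex 6: (5, -10, 5)
  hex 7: (6, -10, 4)
  hex 8: (7, -10, 3)
  hex 9: (8, -10, 2)
  hex 10: (9, -10, 1)
  hex 11: (9, -9, 0)
  hex 12: (9, -8, -1)
  hex 13: (9, -7, -2)
  hex 14: (9, -6, -3)
  hex 15: (9, -5, -4)
  hex 16: (8, -4, -4)
  hex 17: (7, -3, -4)
  hex 18: (6, -2, -4)
  hex 19: (5, -1, -4)
  hex 20: (4, 0, -4)
  hex 21: (3, 0, -3)
  hex 22: (2, 0, -2)
  hex 23: (1, 0, -1)
  hex 24: (0, 0, 0)
  hex 25: (-1, 0, 1)
  hex 26: (-1, -1, 2)
  hex 27: (-1, -2, 3)
  hex 28: (-1, -3, 4)
  hex 29: (-1, -4, 5)
Sorted: 30 hexes.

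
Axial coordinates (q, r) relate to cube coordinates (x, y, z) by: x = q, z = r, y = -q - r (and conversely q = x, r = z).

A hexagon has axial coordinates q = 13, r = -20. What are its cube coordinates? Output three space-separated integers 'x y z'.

x = q = 13
z = r = -20
y = -x - z = -(13) - (-20) = 7

Answer: 13 7 -20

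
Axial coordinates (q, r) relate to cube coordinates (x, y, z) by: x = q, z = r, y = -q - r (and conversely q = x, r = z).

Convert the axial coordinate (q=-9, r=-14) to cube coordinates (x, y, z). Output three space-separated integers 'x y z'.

x = q = -9
z = r = -14
y = -x - z = -(-9) - (-14) = 23

Answer: -9 23 -14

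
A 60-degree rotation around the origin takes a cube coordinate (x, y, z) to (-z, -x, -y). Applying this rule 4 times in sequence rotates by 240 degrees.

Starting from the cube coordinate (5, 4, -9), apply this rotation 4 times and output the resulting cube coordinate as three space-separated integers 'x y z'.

Start: (5, 4, -9)
Step 1: (5, 4, -9) -> (-(-9), -(5), -(4)) = (9, -5, -4)
Step 2: (9, -5, -4) -> (-(-4), -(9), -(-5)) = (4, -9, 5)
Step 3: (4, -9, 5) -> (-(5), -(4), -(-9)) = (-5, -4, 9)
Step 4: (-5, -4, 9) -> (-(9), -(-5), -(-4)) = (-9, 5, 4)

Answer: -9 5 4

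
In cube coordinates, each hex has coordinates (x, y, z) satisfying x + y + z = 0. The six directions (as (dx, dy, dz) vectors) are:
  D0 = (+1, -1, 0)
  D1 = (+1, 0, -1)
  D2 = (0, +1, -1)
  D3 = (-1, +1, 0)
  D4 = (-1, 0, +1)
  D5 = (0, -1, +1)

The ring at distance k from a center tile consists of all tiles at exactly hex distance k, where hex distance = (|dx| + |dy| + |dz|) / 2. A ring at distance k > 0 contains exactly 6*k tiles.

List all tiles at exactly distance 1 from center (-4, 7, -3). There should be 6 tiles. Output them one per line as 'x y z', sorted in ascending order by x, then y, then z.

Walk ring at distance 1 from (-4, 7, -3):
Start at center + D4*1 = (-5, 7, -2)
  hex 0: (-5, 7, -2)
  hex 1: (-4, 6, -2)
  hex 2: (-3, 6, -3)
  hex 3: (-3, 7, -4)
  hex 4: (-4, 8, -4)
  hex 5: (-5, 8, -3)
Sorted: 6 hexes.

Answer: -5 7 -2
-5 8 -3
-4 6 -2
-4 8 -4
-3 6 -3
-3 7 -4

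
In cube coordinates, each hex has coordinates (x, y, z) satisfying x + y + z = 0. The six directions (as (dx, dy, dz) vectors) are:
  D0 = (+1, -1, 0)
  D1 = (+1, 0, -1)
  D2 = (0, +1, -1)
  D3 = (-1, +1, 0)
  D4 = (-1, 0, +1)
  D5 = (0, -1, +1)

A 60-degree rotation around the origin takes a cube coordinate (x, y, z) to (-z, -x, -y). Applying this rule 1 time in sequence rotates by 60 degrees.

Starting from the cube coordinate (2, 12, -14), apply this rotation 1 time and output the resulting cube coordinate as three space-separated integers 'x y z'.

Answer: 14 -2 -12

Derivation:
Start: (2, 12, -14)
Step 1: (2, 12, -14) -> (-(-14), -(2), -(12)) = (14, -2, -12)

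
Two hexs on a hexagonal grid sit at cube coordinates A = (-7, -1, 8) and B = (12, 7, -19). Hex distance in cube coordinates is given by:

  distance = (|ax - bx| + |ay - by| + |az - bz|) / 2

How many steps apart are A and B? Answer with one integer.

Answer: 27

Derivation:
|ax - bx| = |-7 - 12| = 19
|ay - by| = |-1 - 7| = 8
|az - bz| = |8 - (-19)| = 27
distance = (19 + 8 + 27) / 2 = 54 / 2 = 27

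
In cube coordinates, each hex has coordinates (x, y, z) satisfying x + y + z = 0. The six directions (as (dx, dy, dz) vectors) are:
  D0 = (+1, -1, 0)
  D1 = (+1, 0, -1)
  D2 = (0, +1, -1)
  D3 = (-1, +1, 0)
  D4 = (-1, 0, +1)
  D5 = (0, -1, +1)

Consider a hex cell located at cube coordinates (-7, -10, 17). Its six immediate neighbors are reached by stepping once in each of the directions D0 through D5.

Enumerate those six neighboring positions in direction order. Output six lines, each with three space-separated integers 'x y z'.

Center: (-7, -10, 17). Add each direction:
  D0: (-7, -10, 17) + (1, -1, 0) = (-6, -11, 17)
  D1: (-7, -10, 17) + (1, 0, -1) = (-6, -10, 16)
  D2: (-7, -10, 17) + (0, 1, -1) = (-7, -9, 16)
  D3: (-7, -10, 17) + (-1, 1, 0) = (-8, -9, 17)
  D4: (-7, -10, 17) + (-1, 0, 1) = (-8, -10, 18)
  D5: (-7, -10, 17) + (0, -1, 1) = (-7, -11, 18)

Answer: -6 -11 17
-6 -10 16
-7 -9 16
-8 -9 17
-8 -10 18
-7 -11 18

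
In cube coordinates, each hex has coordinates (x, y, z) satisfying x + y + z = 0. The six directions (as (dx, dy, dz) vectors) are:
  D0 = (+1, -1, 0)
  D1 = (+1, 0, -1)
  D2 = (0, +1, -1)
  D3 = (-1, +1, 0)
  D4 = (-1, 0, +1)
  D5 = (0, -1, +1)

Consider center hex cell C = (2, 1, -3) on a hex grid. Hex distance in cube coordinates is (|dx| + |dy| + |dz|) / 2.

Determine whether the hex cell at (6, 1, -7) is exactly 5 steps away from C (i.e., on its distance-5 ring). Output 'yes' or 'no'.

|px - cx| = |6 - 2| = 4
|py - cy| = |1 - 1| = 0
|pz - cz| = |-7 - (-3)| = 4
distance = (4+0+4)/2 = 8/2 = 4
radius = 5; distance != radius -> no

Answer: no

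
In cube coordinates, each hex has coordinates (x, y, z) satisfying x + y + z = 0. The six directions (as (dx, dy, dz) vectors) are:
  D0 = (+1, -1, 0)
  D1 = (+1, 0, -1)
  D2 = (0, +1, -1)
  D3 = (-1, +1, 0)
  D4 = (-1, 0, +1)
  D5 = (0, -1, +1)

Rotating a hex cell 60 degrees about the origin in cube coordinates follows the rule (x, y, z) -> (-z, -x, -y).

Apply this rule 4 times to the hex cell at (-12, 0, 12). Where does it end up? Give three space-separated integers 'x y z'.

Start: (-12, 0, 12)
Step 1: (-12, 0, 12) -> (-(12), -(-12), -(0)) = (-12, 12, 0)
Step 2: (-12, 12, 0) -> (-(0), -(-12), -(12)) = (0, 12, -12)
Step 3: (0, 12, -12) -> (-(-12), -(0), -(12)) = (12, 0, -12)
Step 4: (12, 0, -12) -> (-(-12), -(12), -(0)) = (12, -12, 0)

Answer: 12 -12 0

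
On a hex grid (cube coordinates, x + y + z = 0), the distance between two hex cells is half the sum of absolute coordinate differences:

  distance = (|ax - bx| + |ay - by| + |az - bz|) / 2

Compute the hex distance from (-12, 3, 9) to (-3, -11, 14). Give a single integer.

|ax - bx| = |-12 - (-3)| = 9
|ay - by| = |3 - (-11)| = 14
|az - bz| = |9 - 14| = 5
distance = (9 + 14 + 5) / 2 = 28 / 2 = 14

Answer: 14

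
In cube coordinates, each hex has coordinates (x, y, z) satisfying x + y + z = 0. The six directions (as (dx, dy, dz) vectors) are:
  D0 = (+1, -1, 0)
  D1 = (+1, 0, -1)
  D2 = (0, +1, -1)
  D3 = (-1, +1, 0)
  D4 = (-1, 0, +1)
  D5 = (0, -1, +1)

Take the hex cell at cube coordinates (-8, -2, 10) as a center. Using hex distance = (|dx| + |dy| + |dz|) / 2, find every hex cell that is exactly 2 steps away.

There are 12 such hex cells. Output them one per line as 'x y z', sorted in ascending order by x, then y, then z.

Walk ring at distance 2 from (-8, -2, 10):
Start at center + D4*2 = (-10, -2, 12)
  hex 0: (-10, -2, 12)
  hex 1: (-9, -3, 12)
  hex 2: (-8, -4, 12)
  hex 3: (-7, -4, 11)
  hex 4: (-6, -4, 10)
  hex 5: (-6, -3, 9)
  hex 6: (-6, -2, 8)
  hex 7: (-7, -1, 8)
  hex 8: (-8, 0, 8)
  hex 9: (-9, 0, 9)
  hex 10: (-10, 0, 10)
  hex 11: (-10, -1, 11)
Sorted: 12 hexes.

Answer: -10 -2 12
-10 -1 11
-10 0 10
-9 -3 12
-9 0 9
-8 -4 12
-8 0 8
-7 -4 11
-7 -1 8
-6 -4 10
-6 -3 9
-6 -2 8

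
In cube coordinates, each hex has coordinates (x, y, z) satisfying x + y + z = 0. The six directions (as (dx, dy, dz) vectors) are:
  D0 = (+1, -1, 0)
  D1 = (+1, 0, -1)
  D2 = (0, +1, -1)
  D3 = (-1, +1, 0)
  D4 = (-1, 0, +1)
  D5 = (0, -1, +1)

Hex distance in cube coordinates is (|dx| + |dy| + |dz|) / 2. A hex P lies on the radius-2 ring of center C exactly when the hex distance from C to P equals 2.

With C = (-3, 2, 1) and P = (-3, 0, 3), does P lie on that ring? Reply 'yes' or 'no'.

|px - cx| = |-3 - (-3)| = 0
|py - cy| = |0 - 2| = 2
|pz - cz| = |3 - 1| = 2
distance = (0+2+2)/2 = 4/2 = 2
radius = 2; distance == radius -> yes

Answer: yes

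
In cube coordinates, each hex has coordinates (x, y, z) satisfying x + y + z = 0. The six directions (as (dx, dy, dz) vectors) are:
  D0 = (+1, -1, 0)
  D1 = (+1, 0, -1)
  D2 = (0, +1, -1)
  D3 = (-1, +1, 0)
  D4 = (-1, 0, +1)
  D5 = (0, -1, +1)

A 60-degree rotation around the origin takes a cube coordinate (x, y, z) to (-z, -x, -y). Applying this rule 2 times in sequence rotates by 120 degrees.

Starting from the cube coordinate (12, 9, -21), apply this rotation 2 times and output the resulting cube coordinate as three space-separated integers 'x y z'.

Start: (12, 9, -21)
Step 1: (12, 9, -21) -> (-(-21), -(12), -(9)) = (21, -12, -9)
Step 2: (21, -12, -9) -> (-(-9), -(21), -(-12)) = (9, -21, 12)

Answer: 9 -21 12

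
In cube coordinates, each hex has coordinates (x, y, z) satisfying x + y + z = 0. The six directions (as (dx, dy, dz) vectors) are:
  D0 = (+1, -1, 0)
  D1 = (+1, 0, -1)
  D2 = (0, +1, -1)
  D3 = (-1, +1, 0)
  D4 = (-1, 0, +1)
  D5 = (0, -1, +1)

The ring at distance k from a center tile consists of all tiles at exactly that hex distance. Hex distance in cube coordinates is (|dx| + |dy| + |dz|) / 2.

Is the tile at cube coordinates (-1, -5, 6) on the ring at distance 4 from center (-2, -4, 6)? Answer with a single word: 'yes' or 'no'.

|px - cx| = |-1 - (-2)| = 1
|py - cy| = |-5 - (-4)| = 1
|pz - cz| = |6 - 6| = 0
distance = (1+1+0)/2 = 2/2 = 1
radius = 4; distance != radius -> no

Answer: no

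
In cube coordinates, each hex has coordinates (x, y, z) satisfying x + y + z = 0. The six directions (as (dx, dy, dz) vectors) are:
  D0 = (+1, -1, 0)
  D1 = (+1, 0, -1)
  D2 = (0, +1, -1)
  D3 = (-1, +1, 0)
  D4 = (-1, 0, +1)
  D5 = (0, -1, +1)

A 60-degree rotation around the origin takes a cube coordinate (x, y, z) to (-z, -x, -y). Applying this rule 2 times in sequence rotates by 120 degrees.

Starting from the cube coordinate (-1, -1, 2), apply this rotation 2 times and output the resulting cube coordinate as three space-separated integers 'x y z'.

Answer: -1 2 -1

Derivation:
Start: (-1, -1, 2)
Step 1: (-1, -1, 2) -> (-(2), -(-1), -(-1)) = (-2, 1, 1)
Step 2: (-2, 1, 1) -> (-(1), -(-2), -(1)) = (-1, 2, -1)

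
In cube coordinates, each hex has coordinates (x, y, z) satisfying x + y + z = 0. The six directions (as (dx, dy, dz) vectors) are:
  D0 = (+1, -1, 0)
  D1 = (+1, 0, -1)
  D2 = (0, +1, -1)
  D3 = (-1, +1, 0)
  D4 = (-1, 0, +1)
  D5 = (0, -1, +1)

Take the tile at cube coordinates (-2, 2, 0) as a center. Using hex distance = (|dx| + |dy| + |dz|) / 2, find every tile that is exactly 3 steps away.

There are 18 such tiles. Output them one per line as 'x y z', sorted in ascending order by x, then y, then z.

Answer: -5 2 3
-5 3 2
-5 4 1
-5 5 0
-4 1 3
-4 5 -1
-3 0 3
-3 5 -2
-2 -1 3
-2 5 -3
-1 -1 2
-1 4 -3
0 -1 1
0 3 -3
1 -1 0
1 0 -1
1 1 -2
1 2 -3

Derivation:
Walk ring at distance 3 from (-2, 2, 0):
Start at center + D4*3 = (-5, 2, 3)
  hex 0: (-5, 2, 3)
  hex 1: (-4, 1, 3)
  hex 2: (-3, 0, 3)
  hex 3: (-2, -1, 3)
  hex 4: (-1, -1, 2)
  hex 5: (0, -1, 1)
  hex 6: (1, -1, 0)
  hex 7: (1, 0, -1)
  hex 8: (1, 1, -2)
  hex 9: (1, 2, -3)
  hex 10: (0, 3, -3)
  hex 11: (-1, 4, -3)
  hex 12: (-2, 5, -3)
  hex 13: (-3, 5, -2)
  hex 14: (-4, 5, -1)
  hex 15: (-5, 5, 0)
  hex 16: (-5, 4, 1)
  hex 17: (-5, 3, 2)
Sorted: 18 hexes.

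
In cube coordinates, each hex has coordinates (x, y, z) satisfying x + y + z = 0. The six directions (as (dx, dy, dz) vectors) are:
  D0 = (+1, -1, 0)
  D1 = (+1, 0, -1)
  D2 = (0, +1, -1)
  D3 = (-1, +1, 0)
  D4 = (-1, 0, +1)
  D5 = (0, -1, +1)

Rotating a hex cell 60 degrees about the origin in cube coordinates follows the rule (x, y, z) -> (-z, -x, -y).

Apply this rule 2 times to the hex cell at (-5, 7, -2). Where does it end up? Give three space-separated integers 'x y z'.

Start: (-5, 7, -2)
Step 1: (-5, 7, -2) -> (-(-2), -(-5), -(7)) = (2, 5, -7)
Step 2: (2, 5, -7) -> (-(-7), -(2), -(5)) = (7, -2, -5)

Answer: 7 -2 -5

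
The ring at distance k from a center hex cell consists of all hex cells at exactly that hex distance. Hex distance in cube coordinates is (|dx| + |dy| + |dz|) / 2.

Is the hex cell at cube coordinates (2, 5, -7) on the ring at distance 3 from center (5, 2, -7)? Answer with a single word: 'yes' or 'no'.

|px - cx| = |2 - 5| = 3
|py - cy| = |5 - 2| = 3
|pz - cz| = |-7 - (-7)| = 0
distance = (3+3+0)/2 = 6/2 = 3
radius = 3; distance == radius -> yes

Answer: yes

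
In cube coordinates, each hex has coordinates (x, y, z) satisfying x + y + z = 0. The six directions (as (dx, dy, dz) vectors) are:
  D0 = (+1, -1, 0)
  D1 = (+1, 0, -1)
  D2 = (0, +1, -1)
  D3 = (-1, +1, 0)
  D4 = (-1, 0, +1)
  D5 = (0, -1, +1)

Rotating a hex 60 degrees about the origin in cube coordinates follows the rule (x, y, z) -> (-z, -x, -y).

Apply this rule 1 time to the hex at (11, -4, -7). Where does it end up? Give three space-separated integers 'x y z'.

Answer: 7 -11 4

Derivation:
Start: (11, -4, -7)
Step 1: (11, -4, -7) -> (-(-7), -(11), -(-4)) = (7, -11, 4)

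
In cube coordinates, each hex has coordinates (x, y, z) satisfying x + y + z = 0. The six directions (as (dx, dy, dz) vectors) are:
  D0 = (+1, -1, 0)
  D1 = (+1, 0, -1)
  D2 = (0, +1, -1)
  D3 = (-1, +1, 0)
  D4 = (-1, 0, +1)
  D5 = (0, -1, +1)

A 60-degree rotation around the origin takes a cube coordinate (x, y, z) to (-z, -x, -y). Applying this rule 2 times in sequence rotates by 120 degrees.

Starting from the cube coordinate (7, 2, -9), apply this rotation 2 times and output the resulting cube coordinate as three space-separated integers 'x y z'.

Start: (7, 2, -9)
Step 1: (7, 2, -9) -> (-(-9), -(7), -(2)) = (9, -7, -2)
Step 2: (9, -7, -2) -> (-(-2), -(9), -(-7)) = (2, -9, 7)

Answer: 2 -9 7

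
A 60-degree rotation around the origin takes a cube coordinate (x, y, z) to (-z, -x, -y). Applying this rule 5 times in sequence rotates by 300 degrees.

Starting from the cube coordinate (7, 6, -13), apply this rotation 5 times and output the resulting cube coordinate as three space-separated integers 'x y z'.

Start: (7, 6, -13)
Step 1: (7, 6, -13) -> (-(-13), -(7), -(6)) = (13, -7, -6)
Step 2: (13, -7, -6) -> (-(-6), -(13), -(-7)) = (6, -13, 7)
Step 3: (6, -13, 7) -> (-(7), -(6), -(-13)) = (-7, -6, 13)
Step 4: (-7, -6, 13) -> (-(13), -(-7), -(-6)) = (-13, 7, 6)
Step 5: (-13, 7, 6) -> (-(6), -(-13), -(7)) = (-6, 13, -7)

Answer: -6 13 -7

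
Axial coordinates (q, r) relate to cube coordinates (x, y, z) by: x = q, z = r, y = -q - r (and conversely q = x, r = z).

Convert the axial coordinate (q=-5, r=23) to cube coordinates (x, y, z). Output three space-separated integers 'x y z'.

x = q = -5
z = r = 23
y = -x - z = -(-5) - (23) = -18

Answer: -5 -18 23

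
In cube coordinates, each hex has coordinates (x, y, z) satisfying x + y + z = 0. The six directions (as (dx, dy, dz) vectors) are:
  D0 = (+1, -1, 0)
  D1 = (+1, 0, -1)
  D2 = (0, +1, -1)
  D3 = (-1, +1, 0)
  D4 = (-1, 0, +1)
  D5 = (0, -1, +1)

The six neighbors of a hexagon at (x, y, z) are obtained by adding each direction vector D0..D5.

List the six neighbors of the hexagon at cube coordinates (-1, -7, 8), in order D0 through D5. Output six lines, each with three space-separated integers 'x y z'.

Center: (-1, -7, 8). Add each direction:
  D0: (-1, -7, 8) + (1, -1, 0) = (0, -8, 8)
  D1: (-1, -7, 8) + (1, 0, -1) = (0, -7, 7)
  D2: (-1, -7, 8) + (0, 1, -1) = (-1, -6, 7)
  D3: (-1, -7, 8) + (-1, 1, 0) = (-2, -6, 8)
  D4: (-1, -7, 8) + (-1, 0, 1) = (-2, -7, 9)
  D5: (-1, -7, 8) + (0, -1, 1) = (-1, -8, 9)

Answer: 0 -8 8
0 -7 7
-1 -6 7
-2 -6 8
-2 -7 9
-1 -8 9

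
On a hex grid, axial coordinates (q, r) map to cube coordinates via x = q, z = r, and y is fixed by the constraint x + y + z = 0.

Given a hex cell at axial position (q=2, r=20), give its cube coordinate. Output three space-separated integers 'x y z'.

Answer: 2 -22 20

Derivation:
x = q = 2
z = r = 20
y = -x - z = -(2) - (20) = -22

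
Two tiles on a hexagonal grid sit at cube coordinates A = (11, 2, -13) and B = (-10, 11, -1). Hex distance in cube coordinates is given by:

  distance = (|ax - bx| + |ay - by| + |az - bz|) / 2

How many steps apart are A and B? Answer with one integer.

|ax - bx| = |11 - (-10)| = 21
|ay - by| = |2 - 11| = 9
|az - bz| = |-13 - (-1)| = 12
distance = (21 + 9 + 12) / 2 = 42 / 2 = 21

Answer: 21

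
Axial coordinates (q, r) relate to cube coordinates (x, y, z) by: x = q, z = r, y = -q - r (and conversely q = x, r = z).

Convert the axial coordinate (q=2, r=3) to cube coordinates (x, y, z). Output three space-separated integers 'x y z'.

Answer: 2 -5 3

Derivation:
x = q = 2
z = r = 3
y = -x - z = -(2) - (3) = -5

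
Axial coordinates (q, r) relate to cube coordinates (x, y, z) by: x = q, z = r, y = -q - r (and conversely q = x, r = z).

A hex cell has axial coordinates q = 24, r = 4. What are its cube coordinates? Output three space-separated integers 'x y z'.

Answer: 24 -28 4

Derivation:
x = q = 24
z = r = 4
y = -x - z = -(24) - (4) = -28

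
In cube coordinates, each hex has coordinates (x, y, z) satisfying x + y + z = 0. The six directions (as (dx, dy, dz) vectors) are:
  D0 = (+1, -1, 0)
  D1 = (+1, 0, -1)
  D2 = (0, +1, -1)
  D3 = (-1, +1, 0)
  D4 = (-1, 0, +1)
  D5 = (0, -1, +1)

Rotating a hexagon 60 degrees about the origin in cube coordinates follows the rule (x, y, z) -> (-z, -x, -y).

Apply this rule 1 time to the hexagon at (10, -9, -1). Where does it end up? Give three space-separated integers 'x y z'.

Answer: 1 -10 9

Derivation:
Start: (10, -9, -1)
Step 1: (10, -9, -1) -> (-(-1), -(10), -(-9)) = (1, -10, 9)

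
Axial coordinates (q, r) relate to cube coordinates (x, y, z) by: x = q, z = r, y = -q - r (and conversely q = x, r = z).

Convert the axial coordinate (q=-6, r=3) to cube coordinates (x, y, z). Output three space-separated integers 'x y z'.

Answer: -6 3 3

Derivation:
x = q = -6
z = r = 3
y = -x - z = -(-6) - (3) = 3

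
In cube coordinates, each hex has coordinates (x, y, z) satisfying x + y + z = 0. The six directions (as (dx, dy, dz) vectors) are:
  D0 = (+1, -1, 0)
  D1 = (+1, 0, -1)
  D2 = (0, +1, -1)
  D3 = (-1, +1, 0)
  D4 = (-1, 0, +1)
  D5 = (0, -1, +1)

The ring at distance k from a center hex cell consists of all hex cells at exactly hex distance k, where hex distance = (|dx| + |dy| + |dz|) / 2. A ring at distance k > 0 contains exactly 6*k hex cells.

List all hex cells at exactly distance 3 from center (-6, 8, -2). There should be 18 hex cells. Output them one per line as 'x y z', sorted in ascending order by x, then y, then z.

Answer: -9 8 1
-9 9 0
-9 10 -1
-9 11 -2
-8 7 1
-8 11 -3
-7 6 1
-7 11 -4
-6 5 1
-6 11 -5
-5 5 0
-5 10 -5
-4 5 -1
-4 9 -5
-3 5 -2
-3 6 -3
-3 7 -4
-3 8 -5

Derivation:
Walk ring at distance 3 from (-6, 8, -2):
Start at center + D4*3 = (-9, 8, 1)
  hex 0: (-9, 8, 1)
  hex 1: (-8, 7, 1)
  hex 2: (-7, 6, 1)
  hex 3: (-6, 5, 1)
  hex 4: (-5, 5, 0)
  hex 5: (-4, 5, -1)
  hex 6: (-3, 5, -2)
  hex 7: (-3, 6, -3)
  hex 8: (-3, 7, -4)
  hex 9: (-3, 8, -5)
  hex 10: (-4, 9, -5)
  hex 11: (-5, 10, -5)
  hex 12: (-6, 11, -5)
  hex 13: (-7, 11, -4)
  hex 14: (-8, 11, -3)
  hex 15: (-9, 11, -2)
  hex 16: (-9, 10, -1)
  hex 17: (-9, 9, 0)
Sorted: 18 hexes.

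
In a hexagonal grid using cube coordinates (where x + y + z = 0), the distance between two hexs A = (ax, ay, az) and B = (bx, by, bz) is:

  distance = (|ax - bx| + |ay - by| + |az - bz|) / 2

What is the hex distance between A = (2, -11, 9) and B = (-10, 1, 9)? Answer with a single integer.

Answer: 12

Derivation:
|ax - bx| = |2 - (-10)| = 12
|ay - by| = |-11 - 1| = 12
|az - bz| = |9 - 9| = 0
distance = (12 + 12 + 0) / 2 = 24 / 2 = 12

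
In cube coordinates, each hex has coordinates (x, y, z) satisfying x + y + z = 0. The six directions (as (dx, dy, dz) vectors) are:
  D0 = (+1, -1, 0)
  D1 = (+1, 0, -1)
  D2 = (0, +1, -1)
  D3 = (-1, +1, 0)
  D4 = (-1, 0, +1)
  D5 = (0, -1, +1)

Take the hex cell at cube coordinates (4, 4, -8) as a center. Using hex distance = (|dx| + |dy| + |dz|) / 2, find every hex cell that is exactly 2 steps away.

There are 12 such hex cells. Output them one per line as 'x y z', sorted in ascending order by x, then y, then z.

Walk ring at distance 2 from (4, 4, -8):
Start at center + D4*2 = (2, 4, -6)
  hex 0: (2, 4, -6)
  hex 1: (3, 3, -6)
  hex 2: (4, 2, -6)
  hex 3: (5, 2, -7)
  hex 4: (6, 2, -8)
  hex 5: (6, 3, -9)
  hex 6: (6, 4, -10)
  hex 7: (5, 5, -10)
  hex 8: (4, 6, -10)
  hex 9: (3, 6, -9)
  hex 10: (2, 6, -8)
  hex 11: (2, 5, -7)
Sorted: 12 hexes.

Answer: 2 4 -6
2 5 -7
2 6 -8
3 3 -6
3 6 -9
4 2 -6
4 6 -10
5 2 -7
5 5 -10
6 2 -8
6 3 -9
6 4 -10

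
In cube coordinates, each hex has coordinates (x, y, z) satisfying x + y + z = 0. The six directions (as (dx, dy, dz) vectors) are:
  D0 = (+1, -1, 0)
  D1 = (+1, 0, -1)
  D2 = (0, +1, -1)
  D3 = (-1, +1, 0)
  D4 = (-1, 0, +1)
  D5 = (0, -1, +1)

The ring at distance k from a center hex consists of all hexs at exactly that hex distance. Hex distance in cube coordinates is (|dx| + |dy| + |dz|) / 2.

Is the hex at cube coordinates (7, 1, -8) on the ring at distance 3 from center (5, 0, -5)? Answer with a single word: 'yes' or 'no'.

|px - cx| = |7 - 5| = 2
|py - cy| = |1 - 0| = 1
|pz - cz| = |-8 - (-5)| = 3
distance = (2+1+3)/2 = 6/2 = 3
radius = 3; distance == radius -> yes

Answer: yes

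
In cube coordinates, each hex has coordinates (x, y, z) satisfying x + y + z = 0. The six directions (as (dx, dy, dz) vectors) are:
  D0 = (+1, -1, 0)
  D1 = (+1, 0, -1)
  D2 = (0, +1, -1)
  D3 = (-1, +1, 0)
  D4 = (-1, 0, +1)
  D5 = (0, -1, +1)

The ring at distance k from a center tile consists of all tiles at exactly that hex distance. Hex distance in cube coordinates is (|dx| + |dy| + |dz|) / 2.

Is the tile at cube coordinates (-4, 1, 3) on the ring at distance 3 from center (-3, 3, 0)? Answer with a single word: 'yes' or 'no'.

Answer: yes

Derivation:
|px - cx| = |-4 - (-3)| = 1
|py - cy| = |1 - 3| = 2
|pz - cz| = |3 - 0| = 3
distance = (1+2+3)/2 = 6/2 = 3
radius = 3; distance == radius -> yes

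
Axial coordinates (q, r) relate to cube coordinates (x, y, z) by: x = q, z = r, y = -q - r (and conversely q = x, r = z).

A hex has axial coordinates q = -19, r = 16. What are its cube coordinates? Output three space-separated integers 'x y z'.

Answer: -19 3 16

Derivation:
x = q = -19
z = r = 16
y = -x - z = -(-19) - (16) = 3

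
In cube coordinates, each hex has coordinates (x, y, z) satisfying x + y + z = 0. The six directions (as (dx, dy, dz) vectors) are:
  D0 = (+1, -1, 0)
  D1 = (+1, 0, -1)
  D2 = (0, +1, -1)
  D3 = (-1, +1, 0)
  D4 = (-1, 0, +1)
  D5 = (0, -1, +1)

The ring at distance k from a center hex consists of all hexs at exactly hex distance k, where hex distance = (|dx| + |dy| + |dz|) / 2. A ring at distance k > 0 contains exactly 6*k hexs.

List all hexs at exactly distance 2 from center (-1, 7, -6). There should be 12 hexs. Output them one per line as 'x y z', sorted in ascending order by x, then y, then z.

Walk ring at distance 2 from (-1, 7, -6):
Start at center + D4*2 = (-3, 7, -4)
  hex 0: (-3, 7, -4)
  hex 1: (-2, 6, -4)
  hex 2: (-1, 5, -4)
  hex 3: (0, 5, -5)
  hex 4: (1, 5, -6)
  hex 5: (1, 6, -7)
  hex 6: (1, 7, -8)
  hex 7: (0, 8, -8)
  hex 8: (-1, 9, -8)
  hex 9: (-2, 9, -7)
  hex 10: (-3, 9, -6)
  hex 11: (-3, 8, -5)
Sorted: 12 hexes.

Answer: -3 7 -4
-3 8 -5
-3 9 -6
-2 6 -4
-2 9 -7
-1 5 -4
-1 9 -8
0 5 -5
0 8 -8
1 5 -6
1 6 -7
1 7 -8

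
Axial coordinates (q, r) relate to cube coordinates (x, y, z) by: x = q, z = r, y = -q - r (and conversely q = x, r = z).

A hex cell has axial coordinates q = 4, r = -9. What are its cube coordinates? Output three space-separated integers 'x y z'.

Answer: 4 5 -9

Derivation:
x = q = 4
z = r = -9
y = -x - z = -(4) - (-9) = 5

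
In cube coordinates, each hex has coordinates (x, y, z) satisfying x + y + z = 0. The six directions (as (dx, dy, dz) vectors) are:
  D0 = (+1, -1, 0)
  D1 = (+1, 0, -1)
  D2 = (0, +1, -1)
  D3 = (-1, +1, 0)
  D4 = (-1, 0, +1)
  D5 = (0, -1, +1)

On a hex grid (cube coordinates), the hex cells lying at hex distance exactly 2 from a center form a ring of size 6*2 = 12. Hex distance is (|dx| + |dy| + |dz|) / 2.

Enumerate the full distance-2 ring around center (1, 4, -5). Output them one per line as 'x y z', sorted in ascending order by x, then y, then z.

Walk ring at distance 2 from (1, 4, -5):
Start at center + D4*2 = (-1, 4, -3)
  hex 0: (-1, 4, -3)
  hex 1: (0, 3, -3)
  hex 2: (1, 2, -3)
  hex 3: (2, 2, -4)
  hex 4: (3, 2, -5)
  hex 5: (3, 3, -6)
  hex 6: (3, 4, -7)
  hex 7: (2, 5, -7)
  hex 8: (1, 6, -7)
  hex 9: (0, 6, -6)
  hex 10: (-1, 6, -5)
  hex 11: (-1, 5, -4)
Sorted: 12 hexes.

Answer: -1 4 -3
-1 5 -4
-1 6 -5
0 3 -3
0 6 -6
1 2 -3
1 6 -7
2 2 -4
2 5 -7
3 2 -5
3 3 -6
3 4 -7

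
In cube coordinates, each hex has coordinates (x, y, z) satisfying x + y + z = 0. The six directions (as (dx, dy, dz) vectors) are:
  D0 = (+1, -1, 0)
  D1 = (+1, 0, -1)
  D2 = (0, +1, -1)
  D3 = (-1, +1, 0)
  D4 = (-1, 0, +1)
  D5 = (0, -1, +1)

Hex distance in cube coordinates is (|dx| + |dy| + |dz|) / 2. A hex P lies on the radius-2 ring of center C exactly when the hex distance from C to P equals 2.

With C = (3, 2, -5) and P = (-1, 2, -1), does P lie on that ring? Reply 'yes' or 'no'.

Answer: no

Derivation:
|px - cx| = |-1 - 3| = 4
|py - cy| = |2 - 2| = 0
|pz - cz| = |-1 - (-5)| = 4
distance = (4+0+4)/2 = 8/2 = 4
radius = 2; distance != radius -> no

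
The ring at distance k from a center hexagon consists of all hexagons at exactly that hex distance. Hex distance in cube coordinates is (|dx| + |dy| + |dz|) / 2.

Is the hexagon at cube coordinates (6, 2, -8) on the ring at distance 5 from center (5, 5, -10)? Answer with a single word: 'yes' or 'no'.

Answer: no

Derivation:
|px - cx| = |6 - 5| = 1
|py - cy| = |2 - 5| = 3
|pz - cz| = |-8 - (-10)| = 2
distance = (1+3+2)/2 = 6/2 = 3
radius = 5; distance != radius -> no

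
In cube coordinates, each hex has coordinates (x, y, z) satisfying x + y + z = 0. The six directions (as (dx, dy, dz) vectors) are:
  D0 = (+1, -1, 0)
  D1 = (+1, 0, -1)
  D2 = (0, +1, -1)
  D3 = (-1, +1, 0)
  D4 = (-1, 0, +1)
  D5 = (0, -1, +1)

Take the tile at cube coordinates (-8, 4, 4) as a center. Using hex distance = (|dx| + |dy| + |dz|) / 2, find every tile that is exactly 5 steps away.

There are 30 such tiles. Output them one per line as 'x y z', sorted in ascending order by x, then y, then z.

Answer: -13 4 9
-13 5 8
-13 6 7
-13 7 6
-13 8 5
-13 9 4
-12 3 9
-12 9 3
-11 2 9
-11 9 2
-10 1 9
-10 9 1
-9 0 9
-9 9 0
-8 -1 9
-8 9 -1
-7 -1 8
-7 8 -1
-6 -1 7
-6 7 -1
-5 -1 6
-5 6 -1
-4 -1 5
-4 5 -1
-3 -1 4
-3 0 3
-3 1 2
-3 2 1
-3 3 0
-3 4 -1

Derivation:
Walk ring at distance 5 from (-8, 4, 4):
Start at center + D4*5 = (-13, 4, 9)
  hex 0: (-13, 4, 9)
  hex 1: (-12, 3, 9)
  hex 2: (-11, 2, 9)
  hex 3: (-10, 1, 9)
  hex 4: (-9, 0, 9)
  hex 5: (-8, -1, 9)
  hex 6: (-7, -1, 8)
  hex 7: (-6, -1, 7)
  hex 8: (-5, -1, 6)
  hex 9: (-4, -1, 5)
  hex 10: (-3, -1, 4)
  hex 11: (-3, 0, 3)
  hex 12: (-3, 1, 2)
  hex 13: (-3, 2, 1)
  hex 14: (-3, 3, 0)
  hex 15: (-3, 4, -1)
  hex 16: (-4, 5, -1)
  hex 17: (-5, 6, -1)
  hex 18: (-6, 7, -1)
  hex 19: (-7, 8, -1)
  hex 20: (-8, 9, -1)
  hex 21: (-9, 9, 0)
  hex 22: (-10, 9, 1)
  hex 23: (-11, 9, 2)
  hex 24: (-12, 9, 3)
  hex 25: (-13, 9, 4)
  hex 26: (-13, 8, 5)
  hex 27: (-13, 7, 6)
  hex 28: (-13, 6, 7)
  hex 29: (-13, 5, 8)
Sorted: 30 hexes.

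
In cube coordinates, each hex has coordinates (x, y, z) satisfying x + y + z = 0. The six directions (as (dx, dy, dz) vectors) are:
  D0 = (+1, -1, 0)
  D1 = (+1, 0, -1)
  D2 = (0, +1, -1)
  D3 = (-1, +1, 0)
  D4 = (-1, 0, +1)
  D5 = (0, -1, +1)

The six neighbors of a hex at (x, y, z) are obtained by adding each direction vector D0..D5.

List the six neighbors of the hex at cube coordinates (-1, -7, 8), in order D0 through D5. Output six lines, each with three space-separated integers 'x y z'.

Answer: 0 -8 8
0 -7 7
-1 -6 7
-2 -6 8
-2 -7 9
-1 -8 9

Derivation:
Center: (-1, -7, 8). Add each direction:
  D0: (-1, -7, 8) + (1, -1, 0) = (0, -8, 8)
  D1: (-1, -7, 8) + (1, 0, -1) = (0, -7, 7)
  D2: (-1, -7, 8) + (0, 1, -1) = (-1, -6, 7)
  D3: (-1, -7, 8) + (-1, 1, 0) = (-2, -6, 8)
  D4: (-1, -7, 8) + (-1, 0, 1) = (-2, -7, 9)
  D5: (-1, -7, 8) + (0, -1, 1) = (-1, -8, 9)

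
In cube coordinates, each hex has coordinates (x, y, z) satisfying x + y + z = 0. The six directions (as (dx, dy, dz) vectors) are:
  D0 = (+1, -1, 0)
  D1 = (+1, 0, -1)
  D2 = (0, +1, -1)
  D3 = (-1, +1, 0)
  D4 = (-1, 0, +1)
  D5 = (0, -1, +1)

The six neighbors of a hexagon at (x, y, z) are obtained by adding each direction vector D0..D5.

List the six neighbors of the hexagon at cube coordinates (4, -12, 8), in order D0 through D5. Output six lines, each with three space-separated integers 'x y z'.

Center: (4, -12, 8). Add each direction:
  D0: (4, -12, 8) + (1, -1, 0) = (5, -13, 8)
  D1: (4, -12, 8) + (1, 0, -1) = (5, -12, 7)
  D2: (4, -12, 8) + (0, 1, -1) = (4, -11, 7)
  D3: (4, -12, 8) + (-1, 1, 0) = (3, -11, 8)
  D4: (4, -12, 8) + (-1, 0, 1) = (3, -12, 9)
  D5: (4, -12, 8) + (0, -1, 1) = (4, -13, 9)

Answer: 5 -13 8
5 -12 7
4 -11 7
3 -11 8
3 -12 9
4 -13 9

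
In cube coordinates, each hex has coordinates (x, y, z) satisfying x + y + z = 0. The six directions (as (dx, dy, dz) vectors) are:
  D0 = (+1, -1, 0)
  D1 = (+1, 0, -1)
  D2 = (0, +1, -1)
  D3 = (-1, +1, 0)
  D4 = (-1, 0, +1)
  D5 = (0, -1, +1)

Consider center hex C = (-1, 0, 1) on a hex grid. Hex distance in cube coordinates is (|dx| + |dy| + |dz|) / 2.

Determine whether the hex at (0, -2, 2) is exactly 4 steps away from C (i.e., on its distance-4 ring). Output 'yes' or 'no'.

Answer: no

Derivation:
|px - cx| = |0 - (-1)| = 1
|py - cy| = |-2 - 0| = 2
|pz - cz| = |2 - 1| = 1
distance = (1+2+1)/2 = 4/2 = 2
radius = 4; distance != radius -> no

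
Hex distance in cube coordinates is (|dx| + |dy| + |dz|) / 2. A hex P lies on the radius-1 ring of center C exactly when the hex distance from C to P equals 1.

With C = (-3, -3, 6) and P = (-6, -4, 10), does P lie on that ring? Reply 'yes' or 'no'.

Answer: no

Derivation:
|px - cx| = |-6 - (-3)| = 3
|py - cy| = |-4 - (-3)| = 1
|pz - cz| = |10 - 6| = 4
distance = (3+1+4)/2 = 8/2 = 4
radius = 1; distance != radius -> no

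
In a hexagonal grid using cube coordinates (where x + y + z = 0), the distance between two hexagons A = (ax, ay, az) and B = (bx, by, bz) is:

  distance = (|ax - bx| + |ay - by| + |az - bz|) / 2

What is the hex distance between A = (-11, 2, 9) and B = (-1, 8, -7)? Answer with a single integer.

Answer: 16

Derivation:
|ax - bx| = |-11 - (-1)| = 10
|ay - by| = |2 - 8| = 6
|az - bz| = |9 - (-7)| = 16
distance = (10 + 6 + 16) / 2 = 32 / 2 = 16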